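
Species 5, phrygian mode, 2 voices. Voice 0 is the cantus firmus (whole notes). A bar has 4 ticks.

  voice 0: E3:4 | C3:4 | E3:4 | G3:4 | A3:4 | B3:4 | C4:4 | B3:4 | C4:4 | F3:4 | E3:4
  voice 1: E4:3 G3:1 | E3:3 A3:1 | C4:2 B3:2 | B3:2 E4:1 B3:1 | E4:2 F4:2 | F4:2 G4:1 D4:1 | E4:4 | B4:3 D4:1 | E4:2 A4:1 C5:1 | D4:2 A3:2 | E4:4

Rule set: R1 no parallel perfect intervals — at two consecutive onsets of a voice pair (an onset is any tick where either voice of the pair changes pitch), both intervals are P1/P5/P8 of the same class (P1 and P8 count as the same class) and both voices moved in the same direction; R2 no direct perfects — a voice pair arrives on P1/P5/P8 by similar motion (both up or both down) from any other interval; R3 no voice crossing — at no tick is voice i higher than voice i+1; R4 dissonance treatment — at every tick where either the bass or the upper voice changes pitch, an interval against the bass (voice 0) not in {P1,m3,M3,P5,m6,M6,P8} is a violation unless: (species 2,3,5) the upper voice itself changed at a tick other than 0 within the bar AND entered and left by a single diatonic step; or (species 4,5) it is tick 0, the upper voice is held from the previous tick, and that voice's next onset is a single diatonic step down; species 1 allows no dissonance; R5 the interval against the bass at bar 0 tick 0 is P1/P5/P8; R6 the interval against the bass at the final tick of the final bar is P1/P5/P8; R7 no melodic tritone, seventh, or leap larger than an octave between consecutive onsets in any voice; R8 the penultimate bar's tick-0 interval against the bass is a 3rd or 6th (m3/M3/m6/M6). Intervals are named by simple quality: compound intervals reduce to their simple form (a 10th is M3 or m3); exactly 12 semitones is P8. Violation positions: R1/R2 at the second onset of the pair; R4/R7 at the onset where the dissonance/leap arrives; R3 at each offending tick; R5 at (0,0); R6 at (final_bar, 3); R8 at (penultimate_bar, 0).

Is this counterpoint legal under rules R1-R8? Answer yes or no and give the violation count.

No (3 violations)

bar 0: v0=E3 v1=E4 (P8)
bar 1: v0=C3 v1=E3 (M3)
bar 2: v0=E3 v1=C4 (m6)
bar 3: v0=G3 v1=B3 (M3)
bar 4: v0=A3 v1=E4 (P5)
bar 5: v0=B3 v1=F4 (TT)
bar 6: v0=C4 v1=E4 (M3)
bar 7: v0=B3 v1=B4 (P8)
bar 8: v0=C4 v1=E4 (M3)
bar 9: v0=F3 v1=D4 (M6)
bar 10: v0=E3 v1=E4 (P8)
  R2 @ bar4.0: G3/B3 M3 -> A3/E4 P5 similar
  R4 @ bar5.0: B3/F4 TT untreated
  R7 @ bar9.0: C5->D4 leap 10st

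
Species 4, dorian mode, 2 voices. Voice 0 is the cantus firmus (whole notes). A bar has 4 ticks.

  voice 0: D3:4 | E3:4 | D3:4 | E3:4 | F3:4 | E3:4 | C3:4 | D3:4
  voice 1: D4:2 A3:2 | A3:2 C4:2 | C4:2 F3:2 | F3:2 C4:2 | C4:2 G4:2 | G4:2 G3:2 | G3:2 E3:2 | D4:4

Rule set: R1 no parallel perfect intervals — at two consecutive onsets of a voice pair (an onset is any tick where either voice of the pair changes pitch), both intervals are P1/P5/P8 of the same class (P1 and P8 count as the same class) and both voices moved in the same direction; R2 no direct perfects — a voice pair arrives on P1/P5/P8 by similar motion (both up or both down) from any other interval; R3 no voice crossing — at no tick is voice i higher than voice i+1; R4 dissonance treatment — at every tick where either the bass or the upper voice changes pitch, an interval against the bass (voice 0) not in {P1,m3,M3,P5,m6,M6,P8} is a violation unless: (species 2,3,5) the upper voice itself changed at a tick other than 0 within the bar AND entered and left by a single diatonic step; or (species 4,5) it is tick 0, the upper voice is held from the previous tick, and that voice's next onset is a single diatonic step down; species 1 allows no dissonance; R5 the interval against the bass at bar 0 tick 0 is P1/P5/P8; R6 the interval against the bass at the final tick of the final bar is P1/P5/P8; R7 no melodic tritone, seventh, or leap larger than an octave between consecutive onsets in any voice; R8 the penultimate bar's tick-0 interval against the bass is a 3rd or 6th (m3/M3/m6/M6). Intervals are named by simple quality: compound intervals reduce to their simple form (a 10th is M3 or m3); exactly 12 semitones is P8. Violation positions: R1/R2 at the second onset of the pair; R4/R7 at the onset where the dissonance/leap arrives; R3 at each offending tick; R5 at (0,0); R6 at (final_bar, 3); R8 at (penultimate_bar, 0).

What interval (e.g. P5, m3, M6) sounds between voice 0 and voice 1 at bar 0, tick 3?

voice 0=D3 voice 1=A3 -> P5

P5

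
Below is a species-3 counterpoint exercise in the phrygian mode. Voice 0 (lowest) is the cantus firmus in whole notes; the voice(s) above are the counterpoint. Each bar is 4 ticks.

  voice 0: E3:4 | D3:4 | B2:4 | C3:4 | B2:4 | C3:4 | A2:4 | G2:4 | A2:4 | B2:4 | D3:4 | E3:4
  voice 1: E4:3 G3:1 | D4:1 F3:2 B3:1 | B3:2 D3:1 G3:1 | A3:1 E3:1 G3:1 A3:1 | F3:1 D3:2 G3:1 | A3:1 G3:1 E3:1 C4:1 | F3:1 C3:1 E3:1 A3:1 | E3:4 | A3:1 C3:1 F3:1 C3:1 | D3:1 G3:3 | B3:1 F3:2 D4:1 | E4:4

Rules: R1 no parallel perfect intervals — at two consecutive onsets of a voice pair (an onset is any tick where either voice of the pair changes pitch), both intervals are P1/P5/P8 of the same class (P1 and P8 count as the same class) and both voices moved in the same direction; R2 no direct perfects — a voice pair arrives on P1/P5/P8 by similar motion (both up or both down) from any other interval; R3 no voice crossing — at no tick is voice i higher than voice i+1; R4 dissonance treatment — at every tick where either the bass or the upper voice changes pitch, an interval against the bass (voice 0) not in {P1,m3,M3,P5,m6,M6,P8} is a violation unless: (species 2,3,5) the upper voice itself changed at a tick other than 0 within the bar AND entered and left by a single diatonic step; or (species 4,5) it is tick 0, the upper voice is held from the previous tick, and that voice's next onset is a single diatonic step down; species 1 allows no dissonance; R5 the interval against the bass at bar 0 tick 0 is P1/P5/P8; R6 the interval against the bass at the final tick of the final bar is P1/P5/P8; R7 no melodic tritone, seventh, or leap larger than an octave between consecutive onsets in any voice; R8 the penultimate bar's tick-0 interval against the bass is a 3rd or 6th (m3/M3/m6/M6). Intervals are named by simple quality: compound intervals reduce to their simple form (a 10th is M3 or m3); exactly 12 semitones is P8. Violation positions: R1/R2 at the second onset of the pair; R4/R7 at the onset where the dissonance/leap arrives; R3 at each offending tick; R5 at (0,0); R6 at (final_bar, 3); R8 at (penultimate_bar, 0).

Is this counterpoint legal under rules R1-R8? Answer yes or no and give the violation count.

No (5 violations)

bar 0: v0=E3 v1=E4 (P8)
bar 1: v0=D3 v1=D4 (P8)
bar 2: v0=B2 v1=B3 (P8)
bar 3: v0=C3 v1=A3 (M6)
bar 4: v0=B2 v1=F3 (TT)
bar 5: v0=C3 v1=A3 (M6)
bar 6: v0=A2 v1=F3 (m6)
bar 7: v0=G2 v1=E3 (M6)
bar 8: v0=A2 v1=A3 (P8)
bar 9: v0=B2 v1=D3 (m3)
bar 10: v0=D3 v1=B3 (M6)
bar 11: v0=E3 v1=E4 (P8)
  R7 @ bar1.3: F3->B3 leap 6st
  R4 @ bar4.0: B2/F3 TT untreated
  R2 @ bar8.0: G2/E3 M6 -> A2/A3 P8 similar
  R7 @ bar10.1: B3->F3 leap 6st
  R1 @ bar11.0: D3/D4 P8 -> E3/E4 P8 similar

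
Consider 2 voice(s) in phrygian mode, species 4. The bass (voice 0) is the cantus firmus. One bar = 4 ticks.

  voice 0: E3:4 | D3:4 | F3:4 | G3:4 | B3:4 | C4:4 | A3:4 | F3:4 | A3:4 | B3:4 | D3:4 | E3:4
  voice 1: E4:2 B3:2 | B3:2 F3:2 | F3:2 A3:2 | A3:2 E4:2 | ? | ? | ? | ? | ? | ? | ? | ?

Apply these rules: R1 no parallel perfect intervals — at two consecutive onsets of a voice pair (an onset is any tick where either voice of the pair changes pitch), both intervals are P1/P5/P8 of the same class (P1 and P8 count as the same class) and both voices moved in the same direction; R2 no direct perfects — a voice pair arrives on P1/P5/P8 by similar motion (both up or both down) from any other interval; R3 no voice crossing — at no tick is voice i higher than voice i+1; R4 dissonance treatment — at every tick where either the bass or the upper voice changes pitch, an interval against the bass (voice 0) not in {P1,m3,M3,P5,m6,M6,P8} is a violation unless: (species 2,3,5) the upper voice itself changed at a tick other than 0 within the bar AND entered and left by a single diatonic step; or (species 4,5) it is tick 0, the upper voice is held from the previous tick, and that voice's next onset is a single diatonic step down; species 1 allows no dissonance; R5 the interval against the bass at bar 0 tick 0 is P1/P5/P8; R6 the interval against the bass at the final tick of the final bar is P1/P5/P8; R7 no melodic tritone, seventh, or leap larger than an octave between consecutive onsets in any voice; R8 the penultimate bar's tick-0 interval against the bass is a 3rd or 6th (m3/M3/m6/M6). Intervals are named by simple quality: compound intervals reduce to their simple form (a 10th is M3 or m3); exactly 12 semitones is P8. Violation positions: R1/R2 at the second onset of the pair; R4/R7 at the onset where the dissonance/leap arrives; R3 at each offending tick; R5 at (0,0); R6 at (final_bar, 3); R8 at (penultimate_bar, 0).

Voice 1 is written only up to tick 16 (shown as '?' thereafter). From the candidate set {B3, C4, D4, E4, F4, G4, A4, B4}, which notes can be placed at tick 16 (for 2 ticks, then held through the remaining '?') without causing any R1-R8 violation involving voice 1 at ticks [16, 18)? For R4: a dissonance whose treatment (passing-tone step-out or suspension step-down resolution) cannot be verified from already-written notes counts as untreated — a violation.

{B3, D4, G4}

B3: legal
C4: violates R4
D4: legal
E4: violates R4
F4: violates R4
G4: legal
A4: violates R4
B4: violates R2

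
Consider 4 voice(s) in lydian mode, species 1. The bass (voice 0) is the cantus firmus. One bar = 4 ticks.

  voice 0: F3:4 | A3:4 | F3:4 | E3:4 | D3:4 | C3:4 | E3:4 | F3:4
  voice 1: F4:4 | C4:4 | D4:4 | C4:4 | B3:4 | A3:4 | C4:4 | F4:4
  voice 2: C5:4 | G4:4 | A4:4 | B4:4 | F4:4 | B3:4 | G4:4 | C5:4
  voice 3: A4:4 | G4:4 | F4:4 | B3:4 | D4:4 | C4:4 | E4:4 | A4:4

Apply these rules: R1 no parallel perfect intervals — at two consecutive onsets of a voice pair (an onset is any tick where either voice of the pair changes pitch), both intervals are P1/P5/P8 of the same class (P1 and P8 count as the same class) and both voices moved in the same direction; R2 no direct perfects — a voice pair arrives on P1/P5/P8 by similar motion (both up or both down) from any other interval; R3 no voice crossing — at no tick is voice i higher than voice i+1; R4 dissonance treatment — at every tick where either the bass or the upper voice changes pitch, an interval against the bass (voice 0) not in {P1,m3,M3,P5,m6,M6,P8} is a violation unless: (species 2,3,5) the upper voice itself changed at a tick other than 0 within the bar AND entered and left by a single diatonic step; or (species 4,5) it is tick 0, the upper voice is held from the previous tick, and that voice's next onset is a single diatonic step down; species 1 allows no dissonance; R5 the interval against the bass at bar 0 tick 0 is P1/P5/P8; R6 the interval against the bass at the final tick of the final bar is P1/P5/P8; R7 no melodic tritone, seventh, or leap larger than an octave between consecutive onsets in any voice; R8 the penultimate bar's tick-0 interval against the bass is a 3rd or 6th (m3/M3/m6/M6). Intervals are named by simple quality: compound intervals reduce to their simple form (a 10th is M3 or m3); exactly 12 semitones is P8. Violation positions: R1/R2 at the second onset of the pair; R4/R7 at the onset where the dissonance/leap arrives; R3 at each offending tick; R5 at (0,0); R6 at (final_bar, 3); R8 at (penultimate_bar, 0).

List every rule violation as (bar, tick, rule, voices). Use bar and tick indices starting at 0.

(0, 0, R3, (2, 3))
(0, 0, R5, (0, 3))
(0, 1, R3, (2, 3))
(0, 2, R3, (2, 3))
(0, 3, R3, (2, 3))
(1, 0, R1, (1, 2))
(1, 0, R2, (1, 3))
(1, 0, R2, (2, 3))
(1, 0, R4, (0, 2))
(1, 0, R4, (0, 3))
(2, 0, R1, (1, 2))
(2, 0, R2, (0, 3))
(2, 0, R3, (2, 3))
(2, 1, R3, (2, 3))
(2, 2, R3, (2, 3))
(2, 3, R3, (2, 3))
(3, 0, R2, (0, 3))
(3, 0, R3, (2, 3))
(3, 0, R7, (3,))
(3, 1, R3, (2, 3))
(3, 2, R3, (2, 3))
(3, 3, R3, (2, 3))
(4, 0, R3, (2, 3))
(4, 0, R7, (2,))
(4, 1, R3, (2, 3))
(4, 2, R3, (2, 3))
(4, 3, R3, (2, 3))
(5, 0, R1, (0, 3))
(5, 0, R4, (0, 2))
(5, 0, R7, (2,))
(6, 0, R1, (0, 3))
(6, 0, R2, (1, 2))
(6, 0, R3, (2, 3))
(6, 0, R8, (0, 3))
(6, 1, R3, (2, 3))
(6, 2, R3, (2, 3))
(6, 3, R3, (2, 3))
(7, 0, R1, (1, 2))
(7, 0, R2, (0, 1))
(7, 0, R2, (0, 2))
(7, 0, R3, (2, 3))
(7, 1, R3, (2, 3))
(7, 2, R3, (2, 3))
(7, 3, R3, (2, 3))
(7, 3, R6, (0, 3))

bar 0: v0=F3 v1=F4 v2=C5 v3=A4 downbeat M3
bar 1: v0=A3 v1=C4 v2=G4 v3=G4 downbeat m7
bar 2: v0=F3 v1=D4 v2=A4 v3=F4 downbeat P8
bar 3: v0=E3 v1=C4 v2=B4 v3=B3 downbeat P5
bar 4: v0=D3 v1=B3 v2=F4 v3=D4 downbeat P8
bar 5: v0=C3 v1=A3 v2=B3 v3=C4 downbeat P8
bar 6: v0=E3 v1=C4 v2=G4 v3=E4 downbeat P8
bar 7: v0=F3 v1=F4 v2=C5 v3=A4 downbeat M3
  -> R3 @ bar 0 tick 0 v(2, 3): C5 above A4
  -> R5 @ bar 0 tick 0 v(0, 3): opens on M3
  -> R3 @ bar 0 tick 1 v(2, 3): C5 above A4
  -> R3 @ bar 0 tick 2 v(2, 3): C5 above A4
  -> R3 @ bar 0 tick 3 v(2, 3): C5 above A4
  -> R1 @ bar 1 tick 0 v(1, 2): F4/C5 P5 -> C4/G4 P5 similar
  -> R2 @ bar 1 tick 0 v(1, 3): F4/A4 M3 -> C4/G4 P5 similar
  -> R2 @ bar 1 tick 0 v(2, 3): C5/A4 m3 -> G4/G4 P1 similar
  -> R4 @ bar 1 tick 0 v(0, 2): A3/G4 m7 untreated
  -> R4 @ bar 1 tick 0 v(0, 3): A3/G4 m7 untreated
  -> R1 @ bar 2 tick 0 v(1, 2): C4/G4 P5 -> D4/A4 P5 similar
  -> R2 @ bar 2 tick 0 v(0, 3): A3/G4 m7 -> F3/F4 P8 similar
  -> R3 @ bar 2 tick 0 v(2, 3): A4 above F4
  -> R3 @ bar 2 tick 1 v(2, 3): A4 above F4
  -> R3 @ bar 2 tick 2 v(2, 3): A4 above F4
  -> R3 @ bar 2 tick 3 v(2, 3): A4 above F4
  -> R2 @ bar 3 tick 0 v(0, 3): F3/F4 P8 -> E3/B3 P5 similar
  -> R3 @ bar 3 tick 0 v(2, 3): B4 above B3
  -> R7 @ bar 3 tick 0 v(3,): F4->B3 leap 6st
  -> R3 @ bar 3 tick 1 v(2, 3): B4 above B3
  -> R3 @ bar 3 tick 2 v(2, 3): B4 above B3
  -> R3 @ bar 3 tick 3 v(2, 3): B4 above B3
  -> R3 @ bar 4 tick 0 v(2, 3): F4 above D4
  -> R7 @ bar 4 tick 0 v(2,): B4->F4 leap 6st
  -> R3 @ bar 4 tick 1 v(2, 3): F4 above D4
  -> R3 @ bar 4 tick 2 v(2, 3): F4 above D4
  -> R3 @ bar 4 tick 3 v(2, 3): F4 above D4
  -> R1 @ bar 5 tick 0 v(0, 3): D3/D4 P8 -> C3/C4 P8 similar
  -> R4 @ bar 5 tick 0 v(0, 2): C3/B3 M7 untreated
  -> R7 @ bar 5 tick 0 v(2,): F4->B3 leap 6st
  -> R1 @ bar 6 tick 0 v(0, 3): C3/C4 P8 -> E3/E4 P8 similar
  -> R2 @ bar 6 tick 0 v(1, 2): A3/B3 M2 -> C4/G4 P5 similar
  -> R3 @ bar 6 tick 0 v(2, 3): G4 above E4
  -> R8 @ bar 6 tick 0 v(0, 3): penult P8 not 3rd/6th
  -> R3 @ bar 6 tick 1 v(2, 3): G4 above E4
  -> R3 @ bar 6 tick 2 v(2, 3): G4 above E4
  -> R3 @ bar 6 tick 3 v(2, 3): G4 above E4
  -> R1 @ bar 7 tick 0 v(1, 2): C4/G4 P5 -> F4/C5 P5 similar
  -> R2 @ bar 7 tick 0 v(0, 1): E3/C4 m6 -> F3/F4 P8 similar
  -> R2 @ bar 7 tick 0 v(0, 2): E3/G4 m3 -> F3/C5 P5 similar
  -> R3 @ bar 7 tick 0 v(2, 3): C5 above A4
  -> R3 @ bar 7 tick 1 v(2, 3): C5 above A4
  -> R3 @ bar 7 tick 2 v(2, 3): C5 above A4
  -> R3 @ bar 7 tick 3 v(2, 3): C5 above A4
  -> R6 @ bar 7 tick 3 v(0, 3): closes on M3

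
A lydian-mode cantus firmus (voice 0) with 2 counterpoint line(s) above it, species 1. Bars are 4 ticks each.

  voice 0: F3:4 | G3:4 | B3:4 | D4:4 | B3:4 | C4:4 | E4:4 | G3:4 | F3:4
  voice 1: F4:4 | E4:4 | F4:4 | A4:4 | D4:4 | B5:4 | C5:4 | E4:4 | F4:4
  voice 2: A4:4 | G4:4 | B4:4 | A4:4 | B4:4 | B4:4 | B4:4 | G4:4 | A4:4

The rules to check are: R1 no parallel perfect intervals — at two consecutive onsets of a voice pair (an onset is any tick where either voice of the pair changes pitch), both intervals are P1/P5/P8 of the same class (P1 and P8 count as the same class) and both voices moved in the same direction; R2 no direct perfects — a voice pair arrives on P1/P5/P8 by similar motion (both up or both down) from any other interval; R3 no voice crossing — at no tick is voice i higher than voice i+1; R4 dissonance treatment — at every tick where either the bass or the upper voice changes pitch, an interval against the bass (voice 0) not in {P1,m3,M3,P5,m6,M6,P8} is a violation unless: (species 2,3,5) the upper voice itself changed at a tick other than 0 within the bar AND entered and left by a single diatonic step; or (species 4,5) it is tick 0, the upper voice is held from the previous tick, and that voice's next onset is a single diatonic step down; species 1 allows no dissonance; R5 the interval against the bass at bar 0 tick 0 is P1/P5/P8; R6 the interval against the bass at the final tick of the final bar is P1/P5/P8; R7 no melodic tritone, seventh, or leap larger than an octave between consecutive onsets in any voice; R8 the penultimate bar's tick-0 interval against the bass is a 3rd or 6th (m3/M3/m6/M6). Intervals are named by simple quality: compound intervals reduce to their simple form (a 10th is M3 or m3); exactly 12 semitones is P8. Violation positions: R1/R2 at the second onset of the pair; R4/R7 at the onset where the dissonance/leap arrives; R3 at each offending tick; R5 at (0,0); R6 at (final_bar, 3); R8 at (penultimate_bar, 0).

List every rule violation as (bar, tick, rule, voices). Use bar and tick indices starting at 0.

(0, 0, R5, (0, 2))
(2, 0, R1, (0, 2))
(2, 0, R4, (0, 1))
(3, 0, R2, (0, 1))
(5, 0, R3, (1, 2))
(5, 0, R4, (0, 1))
(5, 0, R4, (0, 2))
(5, 0, R7, (1,))
(5, 1, R3, (1, 2))
(5, 2, R3, (1, 2))
(5, 3, R3, (1, 2))
(6, 0, R3, (1, 2))
(6, 0, R7, (1,))
(6, 1, R3, (1, 2))
(6, 2, R3, (1, 2))
(6, 3, R3, (1, 2))
(7, 0, R2, (0, 2))
(7, 0, R8, (0, 2))
(8, 3, R6, (0, 2))

bar 0: v0=F3 v1=F4 v2=A4 downbeat M3
bar 1: v0=G3 v1=E4 v2=G4 downbeat P8
bar 2: v0=B3 v1=F4 v2=B4 downbeat P8
bar 3: v0=D4 v1=A4 v2=A4 downbeat P5
bar 4: v0=B3 v1=D4 v2=B4 downbeat P8
bar 5: v0=C4 v1=B5 v2=B4 downbeat M7
bar 6: v0=E4 v1=C5 v2=B4 downbeat P5
bar 7: v0=G3 v1=E4 v2=G4 downbeat P8
bar 8: v0=F3 v1=F4 v2=A4 downbeat M3
  -> R5 @ bar 0 tick 0 v(0, 2): opens on M3
  -> R1 @ bar 2 tick 0 v(0, 2): G3/G4 P8 -> B3/B4 P8 similar
  -> R4 @ bar 2 tick 0 v(0, 1): B3/F4 TT untreated
  -> R2 @ bar 3 tick 0 v(0, 1): B3/F4 TT -> D4/A4 P5 similar
  -> R3 @ bar 5 tick 0 v(1, 2): B5 above B4
  -> R4 @ bar 5 tick 0 v(0, 1): C4/B5 M7 untreated
  -> R4 @ bar 5 tick 0 v(0, 2): C4/B4 M7 untreated
  -> R7 @ bar 5 tick 0 v(1,): D4->B5 leap 21st
  -> R3 @ bar 5 tick 1 v(1, 2): B5 above B4
  -> R3 @ bar 5 tick 2 v(1, 2): B5 above B4
  -> R3 @ bar 5 tick 3 v(1, 2): B5 above B4
  -> R3 @ bar 6 tick 0 v(1, 2): C5 above B4
  -> R7 @ bar 6 tick 0 v(1,): B5->C5 leap 11st
  -> R3 @ bar 6 tick 1 v(1, 2): C5 above B4
  -> R3 @ bar 6 tick 2 v(1, 2): C5 above B4
  -> R3 @ bar 6 tick 3 v(1, 2): C5 above B4
  -> R2 @ bar 7 tick 0 v(0, 2): E4/B4 P5 -> G3/G4 P8 similar
  -> R8 @ bar 7 tick 0 v(0, 2): penult P8 not 3rd/6th
  -> R6 @ bar 8 tick 3 v(0, 2): closes on M3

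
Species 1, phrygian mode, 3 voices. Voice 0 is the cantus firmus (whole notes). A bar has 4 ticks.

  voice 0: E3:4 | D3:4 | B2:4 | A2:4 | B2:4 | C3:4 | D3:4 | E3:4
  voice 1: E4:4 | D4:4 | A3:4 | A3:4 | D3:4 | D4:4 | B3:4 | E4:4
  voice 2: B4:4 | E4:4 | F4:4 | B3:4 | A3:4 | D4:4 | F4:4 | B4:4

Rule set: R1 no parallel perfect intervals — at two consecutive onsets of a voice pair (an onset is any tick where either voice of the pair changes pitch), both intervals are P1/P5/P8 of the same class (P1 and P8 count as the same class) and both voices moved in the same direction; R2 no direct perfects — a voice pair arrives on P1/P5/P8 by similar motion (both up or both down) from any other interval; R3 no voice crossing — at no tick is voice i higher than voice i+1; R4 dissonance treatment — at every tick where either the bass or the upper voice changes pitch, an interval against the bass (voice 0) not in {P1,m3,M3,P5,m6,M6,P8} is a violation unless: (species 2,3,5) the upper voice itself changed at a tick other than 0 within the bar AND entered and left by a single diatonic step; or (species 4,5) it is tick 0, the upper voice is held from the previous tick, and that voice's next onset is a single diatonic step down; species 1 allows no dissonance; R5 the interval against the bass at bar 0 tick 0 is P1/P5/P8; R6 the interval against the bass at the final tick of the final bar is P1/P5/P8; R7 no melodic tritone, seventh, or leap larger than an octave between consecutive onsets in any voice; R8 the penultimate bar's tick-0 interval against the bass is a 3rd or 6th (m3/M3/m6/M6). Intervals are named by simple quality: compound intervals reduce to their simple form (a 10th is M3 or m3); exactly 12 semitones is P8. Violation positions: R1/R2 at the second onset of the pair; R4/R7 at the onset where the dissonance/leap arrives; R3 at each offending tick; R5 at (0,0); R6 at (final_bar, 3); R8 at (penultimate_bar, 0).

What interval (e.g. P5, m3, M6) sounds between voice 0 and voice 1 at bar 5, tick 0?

voice 0=C3 voice 1=D4 -> M2

M2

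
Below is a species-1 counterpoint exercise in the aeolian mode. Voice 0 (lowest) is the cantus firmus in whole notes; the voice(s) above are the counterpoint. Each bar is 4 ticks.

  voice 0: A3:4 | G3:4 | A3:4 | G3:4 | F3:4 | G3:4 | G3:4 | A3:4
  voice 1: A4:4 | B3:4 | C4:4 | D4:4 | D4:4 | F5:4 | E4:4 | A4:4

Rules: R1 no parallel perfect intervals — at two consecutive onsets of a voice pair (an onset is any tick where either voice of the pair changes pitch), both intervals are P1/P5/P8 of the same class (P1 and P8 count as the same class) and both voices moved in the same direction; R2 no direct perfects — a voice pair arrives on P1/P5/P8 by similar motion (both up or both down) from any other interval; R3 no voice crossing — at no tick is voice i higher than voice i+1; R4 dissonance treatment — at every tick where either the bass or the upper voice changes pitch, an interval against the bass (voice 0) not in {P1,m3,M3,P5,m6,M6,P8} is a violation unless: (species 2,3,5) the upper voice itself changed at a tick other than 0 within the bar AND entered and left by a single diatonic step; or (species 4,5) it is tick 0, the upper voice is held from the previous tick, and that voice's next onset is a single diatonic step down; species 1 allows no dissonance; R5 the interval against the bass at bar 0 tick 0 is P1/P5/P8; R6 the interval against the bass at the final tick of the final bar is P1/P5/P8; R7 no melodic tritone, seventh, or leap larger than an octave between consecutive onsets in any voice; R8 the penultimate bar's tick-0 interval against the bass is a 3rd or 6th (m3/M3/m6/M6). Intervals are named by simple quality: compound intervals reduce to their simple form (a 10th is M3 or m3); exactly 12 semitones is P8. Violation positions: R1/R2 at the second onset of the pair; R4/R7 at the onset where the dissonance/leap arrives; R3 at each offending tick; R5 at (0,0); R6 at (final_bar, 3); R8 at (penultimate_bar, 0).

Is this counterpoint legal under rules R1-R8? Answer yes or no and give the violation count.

No (5 violations)

bar 0: v0=A3 v1=A4 (P8)
bar 1: v0=G3 v1=B3 (M3)
bar 2: v0=A3 v1=C4 (m3)
bar 3: v0=G3 v1=D4 (P5)
bar 4: v0=F3 v1=D4 (M6)
bar 5: v0=G3 v1=F5 (m7)
bar 6: v0=G3 v1=E4 (M6)
bar 7: v0=A3 v1=A4 (P8)
  R7 @ bar1.0: A4->B3 leap 10st
  R4 @ bar5.0: G3/F5 m7 untreated
  R7 @ bar5.0: D4->F5 leap 15st
  R7 @ bar6.0: F5->E4 leap 13st
  R2 @ bar7.0: G3/E4 M6 -> A3/A4 P8 similar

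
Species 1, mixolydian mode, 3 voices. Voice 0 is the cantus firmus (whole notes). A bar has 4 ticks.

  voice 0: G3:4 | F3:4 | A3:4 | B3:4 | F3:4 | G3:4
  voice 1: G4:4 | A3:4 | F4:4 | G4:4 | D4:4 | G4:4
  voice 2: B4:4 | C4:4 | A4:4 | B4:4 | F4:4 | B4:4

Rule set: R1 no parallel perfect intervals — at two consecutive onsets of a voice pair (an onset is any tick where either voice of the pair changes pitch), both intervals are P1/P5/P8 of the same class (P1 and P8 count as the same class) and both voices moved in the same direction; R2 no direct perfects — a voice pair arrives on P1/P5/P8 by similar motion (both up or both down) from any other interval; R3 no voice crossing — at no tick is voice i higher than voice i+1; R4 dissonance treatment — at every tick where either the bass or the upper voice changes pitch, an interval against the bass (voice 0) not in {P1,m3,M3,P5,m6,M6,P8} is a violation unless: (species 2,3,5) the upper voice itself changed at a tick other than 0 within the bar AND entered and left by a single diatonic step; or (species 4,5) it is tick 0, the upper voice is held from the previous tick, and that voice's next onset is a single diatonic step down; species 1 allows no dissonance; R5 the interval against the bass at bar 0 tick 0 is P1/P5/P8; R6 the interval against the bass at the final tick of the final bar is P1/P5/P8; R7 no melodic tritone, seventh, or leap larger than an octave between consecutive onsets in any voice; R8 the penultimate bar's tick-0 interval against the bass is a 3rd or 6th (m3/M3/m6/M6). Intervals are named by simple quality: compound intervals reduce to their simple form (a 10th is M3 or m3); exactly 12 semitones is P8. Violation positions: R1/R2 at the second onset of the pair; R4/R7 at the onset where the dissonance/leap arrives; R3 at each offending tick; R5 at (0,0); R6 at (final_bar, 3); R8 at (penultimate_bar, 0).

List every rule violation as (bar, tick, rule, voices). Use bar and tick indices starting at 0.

bar 0: v0=G3 v1=G4 v2=B4 downbeat M3
bar 1: v0=F3 v1=A3 v2=C4 downbeat P5
bar 2: v0=A3 v1=F4 v2=A4 downbeat P8
bar 3: v0=B3 v1=G4 v2=B4 downbeat P8
bar 4: v0=F3 v1=D4 v2=F4 downbeat P8
bar 5: v0=G3 v1=G4 v2=B4 downbeat M3
  -> R5 @ bar 0 tick 0 v(0, 2): opens on M3
  -> R2 @ bar 1 tick 0 v(0, 2): G3/B4 M3 -> F3/C4 P5 similar
  -> R7 @ bar 1 tick 0 v(1,): G4->A3 leap 10st
  -> R7 @ bar 1 tick 0 v(2,): B4->C4 leap 11st
  -> R2 @ bar 2 tick 0 v(0, 2): F3/C4 P5 -> A3/A4 P8 similar
  -> R1 @ bar 3 tick 0 v(0, 2): A3/A4 P8 -> B3/B4 P8 similar
  -> R1 @ bar 4 tick 0 v(0, 2): B3/B4 P8 -> F3/F4 P8 similar
  -> R7 @ bar 4 tick 0 v(0,): B3->F3 leap 6st
  -> R7 @ bar 4 tick 0 v(2,): B4->F4 leap 6st
  -> R8 @ bar 4 tick 0 v(0, 2): penult P8 not 3rd/6th
  -> R2 @ bar 5 tick 0 v(0, 1): F3/D4 M6 -> G3/G4 P8 similar
  -> R7 @ bar 5 tick 0 v(2,): F4->B4 leap 6st
  -> R6 @ bar 5 tick 3 v(0, 2): closes on M3

(0, 0, R5, (0, 2))
(1, 0, R2, (0, 2))
(1, 0, R7, (1,))
(1, 0, R7, (2,))
(2, 0, R2, (0, 2))
(3, 0, R1, (0, 2))
(4, 0, R1, (0, 2))
(4, 0, R7, (0,))
(4, 0, R7, (2,))
(4, 0, R8, (0, 2))
(5, 0, R2, (0, 1))
(5, 0, R7, (2,))
(5, 3, R6, (0, 2))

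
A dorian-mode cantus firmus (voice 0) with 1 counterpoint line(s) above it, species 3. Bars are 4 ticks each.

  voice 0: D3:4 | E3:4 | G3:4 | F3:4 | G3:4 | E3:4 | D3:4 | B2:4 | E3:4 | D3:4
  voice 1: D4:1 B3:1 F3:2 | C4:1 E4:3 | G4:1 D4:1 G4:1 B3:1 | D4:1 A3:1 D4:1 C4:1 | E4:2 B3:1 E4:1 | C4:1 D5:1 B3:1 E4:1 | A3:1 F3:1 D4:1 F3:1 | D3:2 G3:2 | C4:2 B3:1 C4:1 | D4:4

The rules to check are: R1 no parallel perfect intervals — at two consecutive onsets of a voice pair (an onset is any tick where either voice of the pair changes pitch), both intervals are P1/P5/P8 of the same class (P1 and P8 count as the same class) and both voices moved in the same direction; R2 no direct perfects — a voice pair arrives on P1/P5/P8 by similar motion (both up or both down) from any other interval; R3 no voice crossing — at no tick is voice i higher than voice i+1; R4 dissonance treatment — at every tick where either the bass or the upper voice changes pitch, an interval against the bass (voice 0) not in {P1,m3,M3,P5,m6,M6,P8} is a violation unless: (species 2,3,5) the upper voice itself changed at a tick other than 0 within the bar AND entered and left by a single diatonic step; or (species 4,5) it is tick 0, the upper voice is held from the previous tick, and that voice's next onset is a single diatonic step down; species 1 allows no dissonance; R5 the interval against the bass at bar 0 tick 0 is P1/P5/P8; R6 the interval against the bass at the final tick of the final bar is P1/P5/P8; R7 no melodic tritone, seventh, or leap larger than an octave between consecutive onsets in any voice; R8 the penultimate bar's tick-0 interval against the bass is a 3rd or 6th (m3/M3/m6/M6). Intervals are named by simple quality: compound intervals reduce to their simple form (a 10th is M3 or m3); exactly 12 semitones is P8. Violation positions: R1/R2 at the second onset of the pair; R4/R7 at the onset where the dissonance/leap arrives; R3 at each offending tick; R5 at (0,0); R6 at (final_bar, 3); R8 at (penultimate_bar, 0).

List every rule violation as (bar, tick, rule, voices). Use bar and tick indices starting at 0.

(0, 2, R7, (1,))
(2, 0, R1, (0, 1))
(5, 1, R4, (0, 1))
(5, 1, R7, (1,))
(5, 2, R7, (1,))
(6, 0, R2, (0, 1))

bar 0: v0=D3 v1=D4 downbeat P8
bar 1: v0=E3 v1=C4 downbeat m6
bar 2: v0=G3 v1=G4 downbeat P8
bar 3: v0=F3 v1=D4 downbeat M6
bar 4: v0=G3 v1=E4 downbeat M6
bar 5: v0=E3 v1=C4 downbeat m6
bar 6: v0=D3 v1=A3 downbeat P5
bar 7: v0=B2 v1=D3 downbeat m3
bar 8: v0=E3 v1=C4 downbeat m6
bar 9: v0=D3 v1=D4 downbeat P8
  -> R7 @ bar 0 tick 2 v(1,): B3->F3 leap 6st
  -> R1 @ bar 2 tick 0 v(0, 1): E3/E4 P8 -> G3/G4 P8 similar
  -> R4 @ bar 5 tick 1 v(0, 1): E3/D5 m7 untreated
  -> R7 @ bar 5 tick 1 v(1,): C4->D5 leap 14st
  -> R7 @ bar 5 tick 2 v(1,): D5->B3 leap 15st
  -> R2 @ bar 6 tick 0 v(0, 1): E3/E4 P8 -> D3/A3 P5 similar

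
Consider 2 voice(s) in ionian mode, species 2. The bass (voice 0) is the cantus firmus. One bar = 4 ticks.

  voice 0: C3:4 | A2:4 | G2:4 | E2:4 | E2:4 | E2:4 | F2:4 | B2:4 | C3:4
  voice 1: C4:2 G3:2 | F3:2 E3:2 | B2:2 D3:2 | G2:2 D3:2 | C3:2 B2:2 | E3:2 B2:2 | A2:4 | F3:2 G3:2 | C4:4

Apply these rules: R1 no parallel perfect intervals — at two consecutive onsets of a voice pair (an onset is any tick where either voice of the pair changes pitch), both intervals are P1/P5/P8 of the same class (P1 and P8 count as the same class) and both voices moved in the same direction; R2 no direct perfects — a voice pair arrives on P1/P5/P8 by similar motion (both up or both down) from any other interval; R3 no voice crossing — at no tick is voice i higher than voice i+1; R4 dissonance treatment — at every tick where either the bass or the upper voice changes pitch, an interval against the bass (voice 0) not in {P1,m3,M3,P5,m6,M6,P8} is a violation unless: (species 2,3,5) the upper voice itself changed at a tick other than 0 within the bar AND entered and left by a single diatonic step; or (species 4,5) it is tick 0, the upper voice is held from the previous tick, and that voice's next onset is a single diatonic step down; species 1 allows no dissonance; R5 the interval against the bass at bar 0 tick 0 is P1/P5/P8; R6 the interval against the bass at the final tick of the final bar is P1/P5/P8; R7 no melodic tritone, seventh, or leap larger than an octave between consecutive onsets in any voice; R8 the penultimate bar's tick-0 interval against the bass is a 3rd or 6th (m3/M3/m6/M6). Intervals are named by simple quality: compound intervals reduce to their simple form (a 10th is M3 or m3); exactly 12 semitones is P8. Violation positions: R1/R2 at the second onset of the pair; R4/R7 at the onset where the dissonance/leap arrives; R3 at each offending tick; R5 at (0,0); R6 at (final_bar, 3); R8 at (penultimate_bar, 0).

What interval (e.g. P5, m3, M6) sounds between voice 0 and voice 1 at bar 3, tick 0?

voice 0=E2 voice 1=G2 -> m3

m3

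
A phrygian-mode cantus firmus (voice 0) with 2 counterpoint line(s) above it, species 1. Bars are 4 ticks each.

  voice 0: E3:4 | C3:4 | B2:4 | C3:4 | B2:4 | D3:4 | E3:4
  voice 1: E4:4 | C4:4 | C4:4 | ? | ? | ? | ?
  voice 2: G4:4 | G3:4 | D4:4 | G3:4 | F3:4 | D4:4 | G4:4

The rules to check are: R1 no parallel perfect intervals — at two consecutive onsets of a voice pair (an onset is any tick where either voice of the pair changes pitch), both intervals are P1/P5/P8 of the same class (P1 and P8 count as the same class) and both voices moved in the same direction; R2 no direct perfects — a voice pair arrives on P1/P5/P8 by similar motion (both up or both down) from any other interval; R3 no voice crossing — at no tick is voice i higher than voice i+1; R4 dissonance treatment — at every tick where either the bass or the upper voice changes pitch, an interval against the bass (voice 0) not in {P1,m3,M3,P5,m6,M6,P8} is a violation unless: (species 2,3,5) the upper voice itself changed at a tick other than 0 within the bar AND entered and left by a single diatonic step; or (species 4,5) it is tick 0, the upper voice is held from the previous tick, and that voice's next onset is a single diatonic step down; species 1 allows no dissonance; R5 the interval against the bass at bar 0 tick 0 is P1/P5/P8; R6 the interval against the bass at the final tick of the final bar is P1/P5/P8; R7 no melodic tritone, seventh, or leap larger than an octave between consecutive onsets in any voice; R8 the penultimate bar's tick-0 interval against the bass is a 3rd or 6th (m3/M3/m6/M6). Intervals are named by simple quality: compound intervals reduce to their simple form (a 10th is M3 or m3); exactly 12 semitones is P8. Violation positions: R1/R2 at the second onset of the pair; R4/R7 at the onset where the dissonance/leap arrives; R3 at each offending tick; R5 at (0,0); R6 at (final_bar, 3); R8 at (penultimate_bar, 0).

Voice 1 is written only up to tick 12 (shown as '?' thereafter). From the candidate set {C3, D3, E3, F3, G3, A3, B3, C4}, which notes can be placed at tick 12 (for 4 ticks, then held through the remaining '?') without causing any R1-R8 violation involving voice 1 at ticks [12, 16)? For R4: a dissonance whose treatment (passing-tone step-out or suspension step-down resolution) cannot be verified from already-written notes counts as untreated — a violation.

{E3}

C3: violates R2
D3: violates R4,R7
E3: legal
F3: violates R4
G3: violates R2
A3: violates R3
B3: violates R3,R4
C4: violates R3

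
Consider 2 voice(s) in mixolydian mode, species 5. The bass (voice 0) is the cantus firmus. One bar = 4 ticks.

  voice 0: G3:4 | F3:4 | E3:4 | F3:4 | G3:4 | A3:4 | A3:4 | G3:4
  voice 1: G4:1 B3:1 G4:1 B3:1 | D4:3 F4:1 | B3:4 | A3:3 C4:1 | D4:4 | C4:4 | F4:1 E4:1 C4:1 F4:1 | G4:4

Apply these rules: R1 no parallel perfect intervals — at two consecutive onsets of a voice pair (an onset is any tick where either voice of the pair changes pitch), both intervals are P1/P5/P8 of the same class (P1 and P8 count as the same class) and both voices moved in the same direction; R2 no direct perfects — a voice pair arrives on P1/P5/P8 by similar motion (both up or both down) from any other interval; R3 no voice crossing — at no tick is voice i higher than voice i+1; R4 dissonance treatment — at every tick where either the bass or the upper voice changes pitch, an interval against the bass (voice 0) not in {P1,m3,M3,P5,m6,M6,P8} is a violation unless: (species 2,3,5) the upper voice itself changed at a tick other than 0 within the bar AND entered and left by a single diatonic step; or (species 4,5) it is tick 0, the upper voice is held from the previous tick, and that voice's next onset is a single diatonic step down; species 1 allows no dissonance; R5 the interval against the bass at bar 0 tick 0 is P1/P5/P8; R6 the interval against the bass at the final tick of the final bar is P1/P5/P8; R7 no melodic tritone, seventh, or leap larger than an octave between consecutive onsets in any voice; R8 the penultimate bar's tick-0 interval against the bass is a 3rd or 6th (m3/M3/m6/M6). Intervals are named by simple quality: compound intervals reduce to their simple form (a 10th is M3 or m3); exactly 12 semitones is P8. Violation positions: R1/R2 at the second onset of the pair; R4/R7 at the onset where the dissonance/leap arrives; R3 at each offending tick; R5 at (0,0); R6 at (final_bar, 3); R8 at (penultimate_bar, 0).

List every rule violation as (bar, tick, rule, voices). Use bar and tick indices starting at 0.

(2, 0, R2, (0, 1))
(2, 0, R7, (1,))
(4, 0, R1, (0, 1))

bar 0: v0=G3 v1=G4 downbeat P8
bar 1: v0=F3 v1=D4 downbeat M6
bar 2: v0=E3 v1=B3 downbeat P5
bar 3: v0=F3 v1=A3 downbeat M3
bar 4: v0=G3 v1=D4 downbeat P5
bar 5: v0=A3 v1=C4 downbeat m3
bar 6: v0=A3 v1=F4 downbeat m6
bar 7: v0=G3 v1=G4 downbeat P8
  -> R2 @ bar 2 tick 0 v(0, 1): F3/F4 P8 -> E3/B3 P5 similar
  -> R7 @ bar 2 tick 0 v(1,): F4->B3 leap 6st
  -> R1 @ bar 4 tick 0 v(0, 1): F3/C4 P5 -> G3/D4 P5 similar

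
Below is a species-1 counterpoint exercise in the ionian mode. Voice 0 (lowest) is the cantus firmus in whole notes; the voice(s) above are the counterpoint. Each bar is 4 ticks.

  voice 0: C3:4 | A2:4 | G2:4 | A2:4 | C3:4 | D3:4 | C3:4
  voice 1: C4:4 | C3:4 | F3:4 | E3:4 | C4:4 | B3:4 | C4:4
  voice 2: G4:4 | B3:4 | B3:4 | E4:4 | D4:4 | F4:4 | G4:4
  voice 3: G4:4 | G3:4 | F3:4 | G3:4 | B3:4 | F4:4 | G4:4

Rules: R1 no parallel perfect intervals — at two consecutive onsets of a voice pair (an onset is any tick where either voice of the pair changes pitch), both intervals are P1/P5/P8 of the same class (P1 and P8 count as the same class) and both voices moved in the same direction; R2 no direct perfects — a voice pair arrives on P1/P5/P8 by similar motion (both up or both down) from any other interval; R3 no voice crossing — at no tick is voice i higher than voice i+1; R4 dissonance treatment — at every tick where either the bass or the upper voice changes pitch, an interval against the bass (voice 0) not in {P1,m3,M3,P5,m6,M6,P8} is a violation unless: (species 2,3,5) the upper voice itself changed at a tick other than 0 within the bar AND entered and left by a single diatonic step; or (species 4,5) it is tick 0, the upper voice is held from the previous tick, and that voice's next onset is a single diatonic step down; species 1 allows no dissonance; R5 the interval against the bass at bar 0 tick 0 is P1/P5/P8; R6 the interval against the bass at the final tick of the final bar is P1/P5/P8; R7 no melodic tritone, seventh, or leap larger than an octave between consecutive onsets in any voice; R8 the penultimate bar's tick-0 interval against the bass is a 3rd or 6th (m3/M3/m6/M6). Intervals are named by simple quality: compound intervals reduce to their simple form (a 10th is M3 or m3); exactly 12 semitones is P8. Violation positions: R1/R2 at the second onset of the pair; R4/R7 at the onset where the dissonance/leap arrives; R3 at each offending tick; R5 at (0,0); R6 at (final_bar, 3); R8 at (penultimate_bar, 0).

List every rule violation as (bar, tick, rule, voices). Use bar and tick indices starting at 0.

(1, 0, R1, (1, 3))
(1, 0, R3, (2, 3))
(1, 0, R4, (0, 2))
(1, 0, R4, (0, 3))
(1, 1, R3, (2, 3))
(1, 2, R3, (2, 3))
(1, 3, R3, (2, 3))
(2, 0, R3, (2, 3))
(2, 0, R4, (0, 1))
(2, 0, R4, (0, 3))
(2, 1, R3, (2, 3))
(2, 2, R3, (2, 3))
(2, 3, R3, (2, 3))
(3, 0, R2, (0, 2))
(3, 0, R3, (2, 3))
(3, 0, R4, (0, 3))
(3, 1, R3, (2, 3))
(3, 2, R3, (2, 3))
(3, 3, R3, (2, 3))
(4, 0, R2, (0, 1))
(4, 0, R3, (2, 3))
(4, 0, R4, (0, 2))
(4, 0, R4, (0, 3))
(4, 1, R3, (2, 3))
(4, 2, R3, (2, 3))
(4, 3, R3, (2, 3))
(5, 0, R2, (2, 3))
(5, 0, R7, (3,))
(6, 0, R1, (2, 3))
(6, 0, R2, (1, 2))
(6, 0, R2, (1, 3))

bar 0: v0=C3 v1=C4 v2=G4 v3=G4 downbeat P5
bar 1: v0=A2 v1=C3 v2=B3 v3=G3 downbeat m7
bar 2: v0=G2 v1=F3 v2=B3 v3=F3 downbeat m7
bar 3: v0=A2 v1=E3 v2=E4 v3=G3 downbeat m7
bar 4: v0=C3 v1=C4 v2=D4 v3=B3 downbeat M7
bar 5: v0=D3 v1=B3 v2=F4 v3=F4 downbeat m3
bar 6: v0=C3 v1=C4 v2=G4 v3=G4 downbeat P5
  -> R1 @ bar 1 tick 0 v(1, 3): C4/G4 P5 -> C3/G3 P5 similar
  -> R3 @ bar 1 tick 0 v(2, 3): B3 above G3
  -> R4 @ bar 1 tick 0 v(0, 2): A2/B3 M2 untreated
  -> R4 @ bar 1 tick 0 v(0, 3): A2/G3 m7 untreated
  -> R3 @ bar 1 tick 1 v(2, 3): B3 above G3
  -> R3 @ bar 1 tick 2 v(2, 3): B3 above G3
  -> R3 @ bar 1 tick 3 v(2, 3): B3 above G3
  -> R3 @ bar 2 tick 0 v(2, 3): B3 above F3
  -> R4 @ bar 2 tick 0 v(0, 1): G2/F3 m7 untreated
  -> R4 @ bar 2 tick 0 v(0, 3): G2/F3 m7 untreated
  -> R3 @ bar 2 tick 1 v(2, 3): B3 above F3
  -> R3 @ bar 2 tick 2 v(2, 3): B3 above F3
  -> R3 @ bar 2 tick 3 v(2, 3): B3 above F3
  -> R2 @ bar 3 tick 0 v(0, 2): G2/B3 M3 -> A2/E4 P5 similar
  -> R3 @ bar 3 tick 0 v(2, 3): E4 above G3
  -> R4 @ bar 3 tick 0 v(0, 3): A2/G3 m7 untreated
  -> R3 @ bar 3 tick 1 v(2, 3): E4 above G3
  -> R3 @ bar 3 tick 2 v(2, 3): E4 above G3
  -> R3 @ bar 3 tick 3 v(2, 3): E4 above G3
  -> R2 @ bar 4 tick 0 v(0, 1): A2/E3 P5 -> C3/C4 P8 similar
  -> R3 @ bar 4 tick 0 v(2, 3): D4 above B3
  -> R4 @ bar 4 tick 0 v(0, 2): C3/D4 M2 untreated
  -> R4 @ bar 4 tick 0 v(0, 3): C3/B3 M7 untreated
  -> R3 @ bar 4 tick 1 v(2, 3): D4 above B3
  -> R3 @ bar 4 tick 2 v(2, 3): D4 above B3
  -> R3 @ bar 4 tick 3 v(2, 3): D4 above B3
  -> R2 @ bar 5 tick 0 v(2, 3): D4/B3 m3 -> F4/F4 P1 similar
  -> R7 @ bar 5 tick 0 v(3,): B3->F4 leap 6st
  -> R1 @ bar 6 tick 0 v(2, 3): F4/F4 P1 -> G4/G4 P1 similar
  -> R2 @ bar 6 tick 0 v(1, 2): B3/F4 TT -> C4/G4 P5 similar
  -> R2 @ bar 6 tick 0 v(1, 3): B3/F4 TT -> C4/G4 P5 similar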